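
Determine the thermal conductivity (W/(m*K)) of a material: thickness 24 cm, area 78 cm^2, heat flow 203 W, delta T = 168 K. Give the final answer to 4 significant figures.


k = Q*L / (A*dT)
L = 0.24 m, A = 7.8e-03 m^2
k = 203 * 0.24 / (7.8e-03 * 168)
k = 37.18 W/(m*K)


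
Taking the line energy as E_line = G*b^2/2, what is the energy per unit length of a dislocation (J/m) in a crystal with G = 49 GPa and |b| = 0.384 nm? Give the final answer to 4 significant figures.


E = G*b^2/2
b = 0.384 nm = 3.84e-10 m
G = 49 GPa = 4.9e+10 Pa
E = 0.5 * 4.9e+10 * (3.84e-10)^2
E = 3.613e-09 J/m


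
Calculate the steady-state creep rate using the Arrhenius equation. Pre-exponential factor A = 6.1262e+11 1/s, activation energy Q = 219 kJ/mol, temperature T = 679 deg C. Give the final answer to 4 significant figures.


rate = A * exp(-Q / (R*T))
T = 679 + 273.15 = 952.15 K
rate = 6.1262e+11 * exp(-219e3 / (8.314 * 952.15))
rate = 0.5922 1/s


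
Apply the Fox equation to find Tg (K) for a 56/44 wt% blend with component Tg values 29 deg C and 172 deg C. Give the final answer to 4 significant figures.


1/Tg = w1/Tg1 + w2/Tg2 (in Kelvin)
Tg1 = 302.15 K, Tg2 = 445.15 K
1/Tg = 0.56/302.15 + 0.44/445.15
Tg = 351.9 K


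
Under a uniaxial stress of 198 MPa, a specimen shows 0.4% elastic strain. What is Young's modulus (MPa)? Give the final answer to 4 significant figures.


E = sigma / epsilon
epsilon = 0.4% = 4e-03
E = 198 / 4e-03
E = 49500 MPa


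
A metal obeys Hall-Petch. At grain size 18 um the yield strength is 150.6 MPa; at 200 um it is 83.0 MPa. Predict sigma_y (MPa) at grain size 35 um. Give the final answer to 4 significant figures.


sigma_y = sigma0 + k / sqrt(d)
1/sqrt(d1) = 1/sqrt(1.8e-05) = 235.702;  1/sqrt(d2) = 70.7107
k = (sigma1 - sigma2) / (1/sqrt(d1) - 1/sqrt(d2)) = (150.6 - 83.0) / (235.702 - 70.7107) = 0.409718 MPa*m^0.5
sigma0 = sigma1 - k/sqrt(d1) = 150.6 - 0.409718*235.702 = 54.0286 MPa
sigma_y(d3) = 54.0286 + 0.409718 / sqrt(3.5e-05) = 123.3 MPa


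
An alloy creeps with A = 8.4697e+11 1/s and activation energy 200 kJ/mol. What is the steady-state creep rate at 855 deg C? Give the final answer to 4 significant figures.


rate = A * exp(-Q / (R*T))
T = 855 + 273.15 = 1128.15 K
rate = 8.4697e+11 * exp(-200e3 / (8.314 * 1128.15))
rate = 464.8 1/s


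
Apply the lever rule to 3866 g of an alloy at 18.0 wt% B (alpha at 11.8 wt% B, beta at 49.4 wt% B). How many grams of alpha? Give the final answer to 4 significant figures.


f_alpha = (C_beta - C0) / (C_beta - C_alpha)
f_alpha = (49.4 - 18.0) / (49.4 - 11.8) = 0.835106
m_alpha = f_alpha * m_total = 0.835106 * 3866 = 3229 g


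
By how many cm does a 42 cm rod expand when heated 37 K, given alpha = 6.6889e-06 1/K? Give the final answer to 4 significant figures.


dL = L0 * alpha * dT
dL = 42 * 6.6889e-06 * 37
dL = 0.01039 cm


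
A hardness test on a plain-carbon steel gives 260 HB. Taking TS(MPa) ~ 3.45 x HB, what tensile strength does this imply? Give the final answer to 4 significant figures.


TS (MPa) = 3.45 * HB
TS = 3.45 * 260
TS = 897 MPa


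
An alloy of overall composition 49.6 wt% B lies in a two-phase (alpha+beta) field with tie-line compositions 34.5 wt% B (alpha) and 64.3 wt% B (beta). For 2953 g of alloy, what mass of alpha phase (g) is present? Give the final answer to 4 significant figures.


f_alpha = (C_beta - C0) / (C_beta - C_alpha)
f_alpha = (64.3 - 49.6) / (64.3 - 34.5) = 0.493289
m_alpha = f_alpha * m_total = 0.493289 * 2953 = 1457 g


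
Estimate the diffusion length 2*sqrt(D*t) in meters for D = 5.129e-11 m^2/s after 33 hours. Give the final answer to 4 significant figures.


t = 33 hr = 118800 s
Diffusion length = 2*sqrt(D*t)
= 2*sqrt(5.129e-11 * 118800)
= 4.937e-03 m


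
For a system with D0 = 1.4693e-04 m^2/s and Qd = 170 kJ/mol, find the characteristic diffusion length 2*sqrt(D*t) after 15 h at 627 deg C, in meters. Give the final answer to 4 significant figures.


Step 1: D = D0 * exp(-Qd/(R*T))
T = 900.15 K
D = 1.4693e-04 * exp(-170e3 / (8.314 * 900.15)) = 2.0038e-14 m^2/s
Step 2: L = 2*sqrt(D*t)
t = 15 h = 54000 s
L = 2*sqrt(2.0038e-14 * 54000) = 6.579e-05 m


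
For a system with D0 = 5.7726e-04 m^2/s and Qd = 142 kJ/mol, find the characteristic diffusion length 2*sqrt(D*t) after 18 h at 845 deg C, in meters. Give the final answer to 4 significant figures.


Step 1: D = D0 * exp(-Qd/(R*T))
T = 1118.15 K
D = 5.7726e-04 * exp(-142e3 / (8.314 * 1118.15)) = 1.34143e-10 m^2/s
Step 2: L = 2*sqrt(D*t)
t = 18 h = 64800 s
L = 2*sqrt(1.34143e-10 * 64800) = 5.897e-03 m


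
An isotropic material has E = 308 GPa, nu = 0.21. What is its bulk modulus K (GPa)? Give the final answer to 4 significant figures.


K = E / (3*(1-2*nu))
K = 308 / (3*(1-2*0.21))
K = 177 GPa


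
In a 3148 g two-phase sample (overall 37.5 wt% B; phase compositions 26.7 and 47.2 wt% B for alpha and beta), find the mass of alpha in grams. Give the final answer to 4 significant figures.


f_alpha = (C_beta - C0) / (C_beta - C_alpha)
f_alpha = (47.2 - 37.5) / (47.2 - 26.7) = 0.473171
m_alpha = f_alpha * m_total = 0.473171 * 3148 = 1490 g


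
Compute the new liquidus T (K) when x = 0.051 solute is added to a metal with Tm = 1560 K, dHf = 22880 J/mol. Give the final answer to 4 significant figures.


dT = R*Tm^2*x / dHf
dT = 8.314 * 1560^2 * 0.051 / 22880
dT = 45.0997 K
T_new = 1560 - 45.0997 = 1515 K


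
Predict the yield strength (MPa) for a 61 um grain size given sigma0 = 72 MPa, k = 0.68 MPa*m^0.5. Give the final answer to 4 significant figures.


sigma_y = sigma0 + k / sqrt(d)
d = 61 um = 6.1e-05 m
sigma_y = 72 + 0.68 / sqrt(6.1e-05)
sigma_y = 159.1 MPa


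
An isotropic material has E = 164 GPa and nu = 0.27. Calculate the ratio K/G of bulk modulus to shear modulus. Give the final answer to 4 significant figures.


G = E / (2*(1+nu))
G = 164 / (2*(1+0.27)) = 64.5669 GPa
K = E / (3*(1-2*nu))
K = 164 / (3*(1-2*0.27)) = 118.841 GPa
K/G = 118.841 / 64.5669 = 1.841


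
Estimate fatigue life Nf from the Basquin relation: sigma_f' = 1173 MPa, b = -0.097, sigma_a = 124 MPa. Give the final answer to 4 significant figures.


sigma_a = sigma_f' * (2*Nf)^b
2*Nf = (sigma_a / sigma_f')^(1/b)
2*Nf = (124 / 1173)^(1/-0.097)
2*Nf = 1.14969e+10
Nf = 5.748e+09 cycles


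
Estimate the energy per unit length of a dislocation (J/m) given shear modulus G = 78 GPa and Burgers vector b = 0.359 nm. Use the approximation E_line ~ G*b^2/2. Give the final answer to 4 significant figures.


E = G*b^2/2
b = 0.359 nm = 3.59e-10 m
G = 78 GPa = 7.8e+10 Pa
E = 0.5 * 7.8e+10 * (3.59e-10)^2
E = 5.026e-09 J/m


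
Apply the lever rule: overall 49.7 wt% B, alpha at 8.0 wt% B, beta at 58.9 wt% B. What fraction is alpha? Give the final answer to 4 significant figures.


f_alpha = (C_beta - C0) / (C_beta - C_alpha)
f_alpha = (58.9 - 49.7) / (58.9 - 8.0)
f_alpha = 0.1807


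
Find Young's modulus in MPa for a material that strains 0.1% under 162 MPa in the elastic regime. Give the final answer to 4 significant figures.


E = sigma / epsilon
epsilon = 0.1% = 1e-03
E = 162 / 1e-03
E = 162000 MPa


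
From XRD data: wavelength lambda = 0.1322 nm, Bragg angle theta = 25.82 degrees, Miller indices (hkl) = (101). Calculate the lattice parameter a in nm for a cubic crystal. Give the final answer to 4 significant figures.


d = lambda / (2*sin(theta))
d = 0.1322 / (2*sin(25.82 deg))
d = 0.151764 nm
a = d * sqrt(h^2+k^2+l^2) = 0.151764 * sqrt(2)
a = 0.2146 nm


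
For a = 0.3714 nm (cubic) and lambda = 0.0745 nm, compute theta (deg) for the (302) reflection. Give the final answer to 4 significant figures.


d = a / sqrt(h^2+k^2+l^2)
d = 0.3714 / sqrt(13) = 0.103008 nm
lambda = 2*d*sin(theta)  =>  sin(theta) = lambda / (2*d)
sin(theta) = 0.0745 / (2 * 0.103008) = 0.361623
theta = 21.2 deg


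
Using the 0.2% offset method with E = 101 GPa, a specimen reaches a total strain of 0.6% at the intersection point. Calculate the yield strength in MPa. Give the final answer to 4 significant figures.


Offset strain = 0.002
Elastic strain at yield = total_strain - offset = 6e-03 - 0.002 = 4e-03
sigma_y = E * elastic_strain = 101000 * 4e-03
sigma_y = 404 MPa


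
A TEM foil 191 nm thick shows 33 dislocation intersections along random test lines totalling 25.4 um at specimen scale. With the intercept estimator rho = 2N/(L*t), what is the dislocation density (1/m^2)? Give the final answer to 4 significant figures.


rho = 2N / (L * t)
L = 25.4 um = 2.54e-05 m, t = 191 nm = 1.91e-07 m
rho = 2 * 33 / (2.54e-05 * 1.91e-07)
rho = 1.36e+13 1/m^2


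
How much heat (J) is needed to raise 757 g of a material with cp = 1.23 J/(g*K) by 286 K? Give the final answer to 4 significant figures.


Q = m * cp * dT
Q = 757 * 1.23 * 286
Q = 266300 J


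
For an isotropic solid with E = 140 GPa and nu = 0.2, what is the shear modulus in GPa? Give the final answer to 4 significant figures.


G = E / (2*(1+nu))
G = 140 / (2*(1+0.2))
G = 58.33 GPa


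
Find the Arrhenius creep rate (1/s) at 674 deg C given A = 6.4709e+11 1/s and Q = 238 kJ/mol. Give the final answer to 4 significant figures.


rate = A * exp(-Q / (R*T))
T = 674 + 273.15 = 947.15 K
rate = 6.4709e+11 * exp(-238e3 / (8.314 * 947.15))
rate = 0.04841 1/s


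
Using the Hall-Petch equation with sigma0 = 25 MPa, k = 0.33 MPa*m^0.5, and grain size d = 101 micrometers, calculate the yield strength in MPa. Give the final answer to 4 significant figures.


sigma_y = sigma0 + k / sqrt(d)
d = 101 um = 1.01e-04 m
sigma_y = 25 + 0.33 / sqrt(1.01e-04)
sigma_y = 57.84 MPa


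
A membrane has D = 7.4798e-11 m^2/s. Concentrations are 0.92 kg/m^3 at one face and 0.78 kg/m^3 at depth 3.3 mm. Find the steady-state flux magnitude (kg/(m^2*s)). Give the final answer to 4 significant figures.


J = -D * (dC/dx) = D * (C1 - C2) / dx
J = 7.4798e-11 * (0.92 - 0.78) / 3.3e-03
J = 3.173e-09 kg/(m^2*s)


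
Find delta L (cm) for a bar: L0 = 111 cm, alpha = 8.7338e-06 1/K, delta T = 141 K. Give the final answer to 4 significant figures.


dL = L0 * alpha * dT
dL = 111 * 8.7338e-06 * 141
dL = 0.1367 cm


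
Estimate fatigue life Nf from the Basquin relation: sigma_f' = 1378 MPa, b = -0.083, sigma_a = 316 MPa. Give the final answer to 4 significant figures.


sigma_a = sigma_f' * (2*Nf)^b
2*Nf = (sigma_a / sigma_f')^(1/b)
2*Nf = (316 / 1378)^(1/-0.083)
2*Nf = 5.07654e+07
Nf = 2.538e+07 cycles


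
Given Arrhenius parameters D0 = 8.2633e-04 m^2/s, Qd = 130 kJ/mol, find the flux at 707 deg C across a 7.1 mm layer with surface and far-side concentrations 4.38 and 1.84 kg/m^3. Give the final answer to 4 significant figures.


Step 1: D = D0 * exp(-Qd/(R*T))
T = 707 + 273.15 = 980.15 K
D = 8.2633e-04 * exp(-130e3 / (8.314 * 980.15)) = 9.74718e-11 m^2/s
Step 2: J = D * (C1 - C2) / dx
J = 9.74718e-11 * (4.38 - 1.84) / 7.1e-03
J = 3.487e-08 kg/(m^2*s)


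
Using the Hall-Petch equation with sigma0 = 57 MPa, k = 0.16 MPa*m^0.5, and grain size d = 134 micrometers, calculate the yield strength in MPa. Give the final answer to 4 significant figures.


sigma_y = sigma0 + k / sqrt(d)
d = 134 um = 1.34e-04 m
sigma_y = 57 + 0.16 / sqrt(1.34e-04)
sigma_y = 70.82 MPa


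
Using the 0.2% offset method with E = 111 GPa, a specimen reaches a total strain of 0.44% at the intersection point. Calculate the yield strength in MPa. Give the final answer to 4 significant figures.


Offset strain = 0.002
Elastic strain at yield = total_strain - offset = 4.4e-03 - 0.002 = 2.4e-03
sigma_y = E * elastic_strain = 111000 * 2.4e-03
sigma_y = 266.4 MPa


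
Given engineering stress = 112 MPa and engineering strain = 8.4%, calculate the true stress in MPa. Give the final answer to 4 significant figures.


sigma_true = sigma_eng * (1 + epsilon_eng)
sigma_true = 112 * (1 + 0.084)
sigma_true = 121.4 MPa


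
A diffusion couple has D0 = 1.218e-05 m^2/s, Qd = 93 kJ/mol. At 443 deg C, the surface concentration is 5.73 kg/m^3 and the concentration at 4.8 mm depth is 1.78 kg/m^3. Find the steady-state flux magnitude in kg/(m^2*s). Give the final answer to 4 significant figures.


Step 1: D = D0 * exp(-Qd/(R*T))
T = 443 + 273.15 = 716.15 K
D = 1.218e-05 * exp(-93e3 / (8.314 * 716.15)) = 2.00519e-12 m^2/s
Step 2: J = D * (C1 - C2) / dx
J = 2.00519e-12 * (5.73 - 1.78) / 4.8e-03
J = 1.65e-09 kg/(m^2*s)


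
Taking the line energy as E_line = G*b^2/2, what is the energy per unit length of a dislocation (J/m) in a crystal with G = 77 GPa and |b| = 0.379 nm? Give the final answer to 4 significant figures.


E = G*b^2/2
b = 0.379 nm = 3.79e-10 m
G = 77 GPa = 7.7e+10 Pa
E = 0.5 * 7.7e+10 * (3.79e-10)^2
E = 5.53e-09 J/m


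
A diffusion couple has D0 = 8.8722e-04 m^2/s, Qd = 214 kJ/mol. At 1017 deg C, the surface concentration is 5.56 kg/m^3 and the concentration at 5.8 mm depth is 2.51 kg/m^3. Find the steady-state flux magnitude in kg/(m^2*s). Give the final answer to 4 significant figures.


Step 1: D = D0 * exp(-Qd/(R*T))
T = 1017 + 273.15 = 1290.15 K
D = 8.8722e-04 * exp(-214e3 / (8.314 * 1290.15)) = 1.92063e-12 m^2/s
Step 2: J = D * (C1 - C2) / dx
J = 1.92063e-12 * (5.56 - 2.51) / 5.8e-03
J = 1.01e-09 kg/(m^2*s)


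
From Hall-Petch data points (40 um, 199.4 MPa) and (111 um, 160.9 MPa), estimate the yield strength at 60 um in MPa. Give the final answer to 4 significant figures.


sigma_y = sigma0 + k / sqrt(d)
1/sqrt(d1) = 1/sqrt(4e-05) = 158.114;  1/sqrt(d2) = 94.9158
k = (sigma1 - sigma2) / (1/sqrt(d1) - 1/sqrt(d2)) = (199.4 - 160.9) / (158.114 - 94.9158) = 0.609196 MPa*m^0.5
sigma0 = sigma1 - k/sqrt(d1) = 199.4 - 0.609196*158.114 = 103.078 MPa
sigma_y(d3) = 103.078 + 0.609196 / sqrt(6e-05) = 181.7 MPa


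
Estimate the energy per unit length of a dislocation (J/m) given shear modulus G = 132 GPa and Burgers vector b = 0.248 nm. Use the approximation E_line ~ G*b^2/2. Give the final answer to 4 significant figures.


E = G*b^2/2
b = 0.248 nm = 2.48e-10 m
G = 132 GPa = 1.32e+11 Pa
E = 0.5 * 1.32e+11 * (2.48e-10)^2
E = 4.059e-09 J/m


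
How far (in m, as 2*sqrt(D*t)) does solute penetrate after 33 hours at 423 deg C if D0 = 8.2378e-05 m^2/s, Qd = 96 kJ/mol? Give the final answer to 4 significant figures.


Step 1: D = D0 * exp(-Qd/(R*T))
T = 696.15 K
D = 8.2378e-05 * exp(-96e3 / (8.314 * 696.15)) = 5.15615e-12 m^2/s
Step 2: L = 2*sqrt(D*t)
t = 33 h = 118800 s
L = 2*sqrt(5.15615e-12 * 118800) = 1.565e-03 m


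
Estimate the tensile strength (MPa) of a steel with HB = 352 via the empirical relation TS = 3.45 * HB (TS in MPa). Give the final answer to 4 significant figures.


TS (MPa) = 3.45 * HB
TS = 3.45 * 352
TS = 1214 MPa


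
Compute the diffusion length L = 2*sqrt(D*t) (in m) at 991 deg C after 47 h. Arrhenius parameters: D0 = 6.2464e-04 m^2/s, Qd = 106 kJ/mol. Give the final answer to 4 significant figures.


Step 1: D = D0 * exp(-Qd/(R*T))
T = 1264.15 K
D = 6.2464e-04 * exp(-106e3 / (8.314 * 1264.15)) = 2.60348e-08 m^2/s
Step 2: L = 2*sqrt(D*t)
t = 47 h = 169200 s
L = 2*sqrt(2.60348e-08 * 169200) = 0.1327 m


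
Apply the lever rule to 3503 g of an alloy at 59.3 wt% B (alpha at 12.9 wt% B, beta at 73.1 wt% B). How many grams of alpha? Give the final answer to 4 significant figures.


f_alpha = (C_beta - C0) / (C_beta - C_alpha)
f_alpha = (73.1 - 59.3) / (73.1 - 12.9) = 0.229236
m_alpha = f_alpha * m_total = 0.229236 * 3503 = 803 g


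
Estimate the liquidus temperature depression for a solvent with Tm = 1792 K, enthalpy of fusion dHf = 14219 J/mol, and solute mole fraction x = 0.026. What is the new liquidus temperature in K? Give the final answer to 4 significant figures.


dT = R*Tm^2*x / dHf
dT = 8.314 * 1792^2 * 0.026 / 14219
dT = 48.8192 K
T_new = 1792 - 48.8192 = 1743 K


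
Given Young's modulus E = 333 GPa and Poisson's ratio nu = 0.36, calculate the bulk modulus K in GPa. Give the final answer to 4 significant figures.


K = E / (3*(1-2*nu))
K = 333 / (3*(1-2*0.36))
K = 396.4 GPa


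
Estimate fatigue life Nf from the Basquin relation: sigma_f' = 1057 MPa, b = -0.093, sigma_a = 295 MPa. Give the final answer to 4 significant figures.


sigma_a = sigma_f' * (2*Nf)^b
2*Nf = (sigma_a / sigma_f')^(1/b)
2*Nf = (295 / 1057)^(1/-0.093)
2*Nf = 911401
Nf = 455700 cycles


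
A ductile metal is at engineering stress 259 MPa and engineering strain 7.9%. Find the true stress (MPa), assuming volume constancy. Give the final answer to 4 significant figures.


sigma_true = sigma_eng * (1 + epsilon_eng)
sigma_true = 259 * (1 + 0.079)
sigma_true = 279.5 MPa


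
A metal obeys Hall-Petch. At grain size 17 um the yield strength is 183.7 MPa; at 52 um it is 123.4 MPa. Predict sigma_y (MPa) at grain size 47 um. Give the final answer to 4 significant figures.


sigma_y = sigma0 + k / sqrt(d)
1/sqrt(d1) = 1/sqrt(1.7e-05) = 242.536;  1/sqrt(d2) = 138.675
k = (sigma1 - sigma2) / (1/sqrt(d1) - 1/sqrt(d2)) = (183.7 - 123.4) / (242.536 - 138.675) = 0.580586 MPa*m^0.5
sigma0 = sigma1 - k/sqrt(d1) = 183.7 - 0.580586*242.536 = 42.8872 MPa
sigma_y(d3) = 42.8872 + 0.580586 / sqrt(4.7e-05) = 127.6 MPa


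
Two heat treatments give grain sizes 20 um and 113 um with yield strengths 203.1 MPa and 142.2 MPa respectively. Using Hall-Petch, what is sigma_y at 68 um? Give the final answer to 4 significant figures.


sigma_y = sigma0 + k / sqrt(d)
1/sqrt(d1) = 1/sqrt(2e-05) = 223.607;  1/sqrt(d2) = 94.0721
k = (sigma1 - sigma2) / (1/sqrt(d1) - 1/sqrt(d2)) = (203.1 - 142.2) / (223.607 - 94.0721) = 0.470144 MPa*m^0.5
sigma0 = sigma1 - k/sqrt(d1) = 203.1 - 0.470144*223.607 = 97.9725 MPa
sigma_y(d3) = 97.9725 + 0.470144 / sqrt(6.8e-05) = 155 MPa


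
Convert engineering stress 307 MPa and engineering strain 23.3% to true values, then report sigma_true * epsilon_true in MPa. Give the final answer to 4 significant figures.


sigma_true = sigma_eng * (1 + epsilon_eng)
sigma_true = 307 * (1 + 0.233) = 378.531 MPa
epsilon_true = ln(1 + epsilon_eng)
epsilon_true = ln(1 + 0.233) = 0.20945
sigma_true * epsilon_true = 378.531 * 0.20945 = 79.28 MPa


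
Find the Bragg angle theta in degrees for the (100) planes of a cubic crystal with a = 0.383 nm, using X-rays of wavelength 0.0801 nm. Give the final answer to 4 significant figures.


d = a / sqrt(h^2+k^2+l^2)
d = 0.383 / sqrt(1) = 0.383 nm
lambda = 2*d*sin(theta)  =>  sin(theta) = lambda / (2*d)
sin(theta) = 0.0801 / (2 * 0.383) = 0.104569
theta = 6.002 deg


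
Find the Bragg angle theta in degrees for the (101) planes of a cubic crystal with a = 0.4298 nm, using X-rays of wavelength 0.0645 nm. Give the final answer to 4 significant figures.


d = a / sqrt(h^2+k^2+l^2)
d = 0.4298 / sqrt(2) = 0.303914 nm
lambda = 2*d*sin(theta)  =>  sin(theta) = lambda / (2*d)
sin(theta) = 0.0645 / (2 * 0.303914) = 0.106115
theta = 6.091 deg


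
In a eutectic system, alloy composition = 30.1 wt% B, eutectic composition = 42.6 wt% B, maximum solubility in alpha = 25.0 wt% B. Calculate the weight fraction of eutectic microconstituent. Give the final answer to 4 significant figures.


f_primary = (C_e - C0) / (C_e - C_alpha_max)
f_primary = (42.6 - 30.1) / (42.6 - 25.0)
f_primary = 0.710227
f_eutectic = 1 - 0.710227 = 0.2898


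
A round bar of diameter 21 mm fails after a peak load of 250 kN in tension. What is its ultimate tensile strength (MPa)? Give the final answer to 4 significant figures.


A0 = pi*(d/2)^2 = pi*(21/2)^2 = 346.361 mm^2
UTS = F_max / A0 = 250*1000 / 346.361
UTS = 721.8 MPa


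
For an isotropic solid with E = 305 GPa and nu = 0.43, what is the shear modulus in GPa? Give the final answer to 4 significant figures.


G = E / (2*(1+nu))
G = 305 / (2*(1+0.43))
G = 106.6 GPa


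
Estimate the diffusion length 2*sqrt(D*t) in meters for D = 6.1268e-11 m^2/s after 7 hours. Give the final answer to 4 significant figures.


t = 7 hr = 25200 s
Diffusion length = 2*sqrt(D*t)
= 2*sqrt(6.1268e-11 * 25200)
= 2.485e-03 m


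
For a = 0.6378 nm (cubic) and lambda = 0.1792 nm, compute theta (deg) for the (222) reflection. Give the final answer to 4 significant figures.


d = a / sqrt(h^2+k^2+l^2)
d = 0.6378 / sqrt(12) = 0.184117 nm
lambda = 2*d*sin(theta)  =>  sin(theta) = lambda / (2*d)
sin(theta) = 0.1792 / (2 * 0.184117) = 0.486647
theta = 29.12 deg


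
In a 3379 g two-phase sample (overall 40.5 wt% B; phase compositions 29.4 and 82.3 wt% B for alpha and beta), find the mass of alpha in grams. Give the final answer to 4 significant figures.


f_alpha = (C_beta - C0) / (C_beta - C_alpha)
f_alpha = (82.3 - 40.5) / (82.3 - 29.4) = 0.79017
m_alpha = f_alpha * m_total = 0.79017 * 3379 = 2670 g


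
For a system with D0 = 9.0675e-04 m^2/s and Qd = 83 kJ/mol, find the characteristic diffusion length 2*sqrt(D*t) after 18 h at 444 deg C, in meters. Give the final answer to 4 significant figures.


Step 1: D = D0 * exp(-Qd/(R*T))
T = 717.15 K
D = 9.0675e-04 * exp(-83e3 / (8.314 * 717.15)) = 8.16293e-10 m^2/s
Step 2: L = 2*sqrt(D*t)
t = 18 h = 64800 s
L = 2*sqrt(8.16293e-10 * 64800) = 0.01455 m


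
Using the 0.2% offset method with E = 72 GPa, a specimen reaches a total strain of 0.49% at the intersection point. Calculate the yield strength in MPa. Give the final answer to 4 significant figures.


Offset strain = 0.002
Elastic strain at yield = total_strain - offset = 4.9e-03 - 0.002 = 2.9e-03
sigma_y = E * elastic_strain = 72000 * 2.9e-03
sigma_y = 208.8 MPa


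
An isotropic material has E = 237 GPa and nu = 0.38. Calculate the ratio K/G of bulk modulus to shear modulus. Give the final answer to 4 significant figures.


G = E / (2*(1+nu))
G = 237 / (2*(1+0.38)) = 85.8696 GPa
K = E / (3*(1-2*nu))
K = 237 / (3*(1-2*0.38)) = 329.167 GPa
K/G = 329.167 / 85.8696 = 3.833


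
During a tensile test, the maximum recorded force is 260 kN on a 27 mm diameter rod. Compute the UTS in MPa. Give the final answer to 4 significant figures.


A0 = pi*(d/2)^2 = pi*(27/2)^2 = 572.555 mm^2
UTS = F_max / A0 = 260*1000 / 572.555
UTS = 454.1 MPa


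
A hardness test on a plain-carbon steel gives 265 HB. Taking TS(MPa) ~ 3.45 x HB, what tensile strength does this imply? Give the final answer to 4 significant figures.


TS (MPa) = 3.45 * HB
TS = 3.45 * 265
TS = 914.3 MPa


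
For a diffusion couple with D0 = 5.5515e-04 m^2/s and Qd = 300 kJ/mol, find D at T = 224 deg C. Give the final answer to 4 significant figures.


D = D0 * exp(-Qd / (R*T))
T = 497.15 K
D = 5.5515e-04 * exp(-300e3 / (8.314 * 497.15))
D = 1.67e-35 m^2/s


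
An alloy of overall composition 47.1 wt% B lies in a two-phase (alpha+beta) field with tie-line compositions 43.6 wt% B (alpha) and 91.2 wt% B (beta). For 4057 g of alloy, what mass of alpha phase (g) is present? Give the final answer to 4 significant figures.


f_alpha = (C_beta - C0) / (C_beta - C_alpha)
f_alpha = (91.2 - 47.1) / (91.2 - 43.6) = 0.926471
m_alpha = f_alpha * m_total = 0.926471 * 4057 = 3759 g


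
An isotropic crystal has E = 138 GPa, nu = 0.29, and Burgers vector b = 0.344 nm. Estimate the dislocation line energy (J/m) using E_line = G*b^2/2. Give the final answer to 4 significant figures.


Step 1: G = E / (2*(1+nu))
G = 138 / (2*(1+0.29)) = 53.4884 GPa = 5.34884e+10 Pa
Step 2: E_line = G*b^2/2
b = 0.344 nm = 3.44e-10 m
E_line = 0.5 * 5.34884e+10 * (3.44e-10)^2 = 3.165e-09 J/m


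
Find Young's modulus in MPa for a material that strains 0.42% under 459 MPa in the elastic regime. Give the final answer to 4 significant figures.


E = sigma / epsilon
epsilon = 0.42% = 4.2e-03
E = 459 / 4.2e-03
E = 109300 MPa


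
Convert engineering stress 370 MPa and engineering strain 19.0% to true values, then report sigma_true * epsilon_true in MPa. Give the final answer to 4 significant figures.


sigma_true = sigma_eng * (1 + epsilon_eng)
sigma_true = 370 * (1 + 0.19) = 440.3 MPa
epsilon_true = ln(1 + epsilon_eng)
epsilon_true = ln(1 + 0.19) = 0.173953
sigma_true * epsilon_true = 440.3 * 0.173953 = 76.59 MPa


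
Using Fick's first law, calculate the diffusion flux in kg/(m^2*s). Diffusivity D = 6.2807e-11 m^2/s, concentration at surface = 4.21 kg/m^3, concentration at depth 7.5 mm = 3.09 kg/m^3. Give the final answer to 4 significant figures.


J = -D * (dC/dx) = D * (C1 - C2) / dx
J = 6.2807e-11 * (4.21 - 3.09) / 7.5e-03
J = 9.379e-09 kg/(m^2*s)


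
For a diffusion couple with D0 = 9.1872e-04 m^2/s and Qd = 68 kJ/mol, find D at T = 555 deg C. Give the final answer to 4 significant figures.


D = D0 * exp(-Qd / (R*T))
T = 828.15 K
D = 9.1872e-04 * exp(-68e3 / (8.314 * 828.15))
D = 4.721e-08 m^2/s


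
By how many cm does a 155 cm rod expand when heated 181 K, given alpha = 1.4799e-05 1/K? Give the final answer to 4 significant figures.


dL = L0 * alpha * dT
dL = 155 * 1.4799e-05 * 181
dL = 0.4152 cm


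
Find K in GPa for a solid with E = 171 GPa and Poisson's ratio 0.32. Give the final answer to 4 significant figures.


K = E / (3*(1-2*nu))
K = 171 / (3*(1-2*0.32))
K = 158.3 GPa


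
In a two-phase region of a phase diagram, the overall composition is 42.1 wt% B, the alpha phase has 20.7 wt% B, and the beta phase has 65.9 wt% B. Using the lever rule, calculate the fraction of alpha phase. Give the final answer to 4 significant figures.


f_alpha = (C_beta - C0) / (C_beta - C_alpha)
f_alpha = (65.9 - 42.1) / (65.9 - 20.7)
f_alpha = 0.5265


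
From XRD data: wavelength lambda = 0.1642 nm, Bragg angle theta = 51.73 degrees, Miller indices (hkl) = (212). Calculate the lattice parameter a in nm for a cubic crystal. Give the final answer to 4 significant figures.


d = lambda / (2*sin(theta))
d = 0.1642 / (2*sin(51.73 deg))
d = 0.104573 nm
a = d * sqrt(h^2+k^2+l^2) = 0.104573 * sqrt(9)
a = 0.3137 nm


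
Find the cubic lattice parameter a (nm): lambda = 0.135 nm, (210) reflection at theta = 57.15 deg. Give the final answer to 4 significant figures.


d = lambda / (2*sin(theta))
d = 0.135 / (2*sin(57.15 deg))
d = 0.0803482 nm
a = d * sqrt(h^2+k^2+l^2) = 0.0803482 * sqrt(5)
a = 0.1797 nm


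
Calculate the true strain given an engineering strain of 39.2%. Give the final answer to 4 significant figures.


epsilon_true = ln(1 + epsilon_eng)
epsilon_true = ln(1 + 0.392)
epsilon_true = 0.3307


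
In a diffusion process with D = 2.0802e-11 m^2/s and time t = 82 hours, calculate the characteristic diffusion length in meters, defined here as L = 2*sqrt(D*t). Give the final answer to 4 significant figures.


t = 82 hr = 295200 s
Diffusion length = 2*sqrt(D*t)
= 2*sqrt(2.0802e-11 * 295200)
= 4.956e-03 m


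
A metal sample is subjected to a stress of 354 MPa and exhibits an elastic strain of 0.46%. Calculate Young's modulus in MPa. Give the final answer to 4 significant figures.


E = sigma / epsilon
epsilon = 0.46% = 4.6e-03
E = 354 / 4.6e-03
E = 76960 MPa


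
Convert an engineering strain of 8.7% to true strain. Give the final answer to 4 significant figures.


epsilon_true = ln(1 + epsilon_eng)
epsilon_true = ln(1 + 0.087)
epsilon_true = 0.08342


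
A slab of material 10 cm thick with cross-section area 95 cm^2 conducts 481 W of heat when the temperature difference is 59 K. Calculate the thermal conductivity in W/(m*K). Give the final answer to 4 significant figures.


k = Q*L / (A*dT)
L = 0.1 m, A = 9.5e-03 m^2
k = 481 * 0.1 / (9.5e-03 * 59)
k = 85.82 W/(m*K)


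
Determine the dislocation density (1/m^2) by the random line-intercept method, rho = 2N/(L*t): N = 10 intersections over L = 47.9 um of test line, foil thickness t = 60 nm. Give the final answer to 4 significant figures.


rho = 2N / (L * t)
L = 47.9 um = 4.79e-05 m, t = 60 nm = 6e-08 m
rho = 2 * 10 / (4.79e-05 * 6e-08)
rho = 6.959e+12 1/m^2


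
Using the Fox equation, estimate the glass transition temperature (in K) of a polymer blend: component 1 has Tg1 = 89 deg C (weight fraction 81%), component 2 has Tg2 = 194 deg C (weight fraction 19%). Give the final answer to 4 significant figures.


1/Tg = w1/Tg1 + w2/Tg2 (in Kelvin)
Tg1 = 362.15 K, Tg2 = 467.15 K
1/Tg = 0.81/362.15 + 0.19/467.15
Tg = 378.3 K


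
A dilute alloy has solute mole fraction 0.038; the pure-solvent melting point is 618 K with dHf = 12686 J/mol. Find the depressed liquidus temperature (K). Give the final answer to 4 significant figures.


dT = R*Tm^2*x / dHf
dT = 8.314 * 618^2 * 0.038 / 12686
dT = 9.51143 K
T_new = 618 - 9.51143 = 608.5 K


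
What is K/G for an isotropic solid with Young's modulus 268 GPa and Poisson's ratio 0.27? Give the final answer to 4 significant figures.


G = E / (2*(1+nu))
G = 268 / (2*(1+0.27)) = 105.512 GPa
K = E / (3*(1-2*nu))
K = 268 / (3*(1-2*0.27)) = 194.203 GPa
K/G = 194.203 / 105.512 = 1.841


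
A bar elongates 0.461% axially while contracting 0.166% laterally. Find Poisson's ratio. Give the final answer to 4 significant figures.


nu = -epsilon_lat / epsilon_axial
Lateral strain is contraction (negative), so using magnitudes:
nu = 0.166 / 0.461
nu = 0.3601


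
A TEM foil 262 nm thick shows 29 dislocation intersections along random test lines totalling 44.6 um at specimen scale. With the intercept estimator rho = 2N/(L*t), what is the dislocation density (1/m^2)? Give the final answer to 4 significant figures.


rho = 2N / (L * t)
L = 44.6 um = 4.46e-05 m, t = 262 nm = 2.62e-07 m
rho = 2 * 29 / (4.46e-05 * 2.62e-07)
rho = 4.964e+12 1/m^2


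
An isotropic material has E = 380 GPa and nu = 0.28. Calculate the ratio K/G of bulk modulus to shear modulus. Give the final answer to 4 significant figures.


G = E / (2*(1+nu))
G = 380 / (2*(1+0.28)) = 148.438 GPa
K = E / (3*(1-2*nu))
K = 380 / (3*(1-2*0.28)) = 287.879 GPa
K/G = 287.879 / 148.438 = 1.939


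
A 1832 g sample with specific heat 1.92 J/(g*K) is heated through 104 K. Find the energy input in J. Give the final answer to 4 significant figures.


Q = m * cp * dT
Q = 1832 * 1.92 * 104
Q = 365800 J


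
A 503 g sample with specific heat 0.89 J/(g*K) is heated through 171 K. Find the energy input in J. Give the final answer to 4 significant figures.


Q = m * cp * dT
Q = 503 * 0.89 * 171
Q = 76550 J


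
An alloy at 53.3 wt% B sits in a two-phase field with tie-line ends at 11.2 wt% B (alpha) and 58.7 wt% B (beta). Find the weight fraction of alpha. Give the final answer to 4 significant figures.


f_alpha = (C_beta - C0) / (C_beta - C_alpha)
f_alpha = (58.7 - 53.3) / (58.7 - 11.2)
f_alpha = 0.1137


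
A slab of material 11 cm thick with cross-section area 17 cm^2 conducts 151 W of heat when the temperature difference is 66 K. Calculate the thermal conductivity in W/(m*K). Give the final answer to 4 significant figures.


k = Q*L / (A*dT)
L = 0.11 m, A = 1.7e-03 m^2
k = 151 * 0.11 / (1.7e-03 * 66)
k = 148 W/(m*K)


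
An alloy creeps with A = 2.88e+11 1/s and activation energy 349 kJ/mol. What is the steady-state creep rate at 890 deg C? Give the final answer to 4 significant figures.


rate = A * exp(-Q / (R*T))
T = 890 + 273.15 = 1163.15 K
rate = 2.88e+11 * exp(-349e3 / (8.314 * 1163.15))
rate = 6.109e-05 1/s


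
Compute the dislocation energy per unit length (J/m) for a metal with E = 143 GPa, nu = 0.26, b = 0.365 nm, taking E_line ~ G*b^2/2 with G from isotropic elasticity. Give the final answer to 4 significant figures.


Step 1: G = E / (2*(1+nu))
G = 143 / (2*(1+0.26)) = 56.746 GPa = 5.6746e+10 Pa
Step 2: E_line = G*b^2/2
b = 0.365 nm = 3.65e-10 m
E_line = 0.5 * 5.6746e+10 * (3.65e-10)^2 = 3.78e-09 J/m


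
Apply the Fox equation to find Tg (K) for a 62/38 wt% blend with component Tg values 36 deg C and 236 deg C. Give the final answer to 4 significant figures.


1/Tg = w1/Tg1 + w2/Tg2 (in Kelvin)
Tg1 = 309.15 K, Tg2 = 509.15 K
1/Tg = 0.62/309.15 + 0.38/509.15
Tg = 363.4 K


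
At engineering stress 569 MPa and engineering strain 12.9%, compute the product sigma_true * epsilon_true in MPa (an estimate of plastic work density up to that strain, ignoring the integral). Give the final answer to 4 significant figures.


sigma_true = sigma_eng * (1 + epsilon_eng)
sigma_true = 569 * (1 + 0.129) = 642.401 MPa
epsilon_true = ln(1 + epsilon_eng)
epsilon_true = ln(1 + 0.129) = 0.121332
sigma_true * epsilon_true = 642.401 * 0.121332 = 77.94 MPa


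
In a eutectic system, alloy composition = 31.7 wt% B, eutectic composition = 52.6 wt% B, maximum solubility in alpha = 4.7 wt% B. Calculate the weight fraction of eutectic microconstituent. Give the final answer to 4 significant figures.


f_primary = (C_e - C0) / (C_e - C_alpha_max)
f_primary = (52.6 - 31.7) / (52.6 - 4.7)
f_primary = 0.436326
f_eutectic = 1 - 0.436326 = 0.5637


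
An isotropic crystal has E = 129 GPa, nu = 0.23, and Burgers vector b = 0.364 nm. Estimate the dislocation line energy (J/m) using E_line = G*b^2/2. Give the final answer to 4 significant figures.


Step 1: G = E / (2*(1+nu))
G = 129 / (2*(1+0.23)) = 52.439 GPa = 5.2439e+10 Pa
Step 2: E_line = G*b^2/2
b = 0.364 nm = 3.64e-10 m
E_line = 0.5 * 5.2439e+10 * (3.64e-10)^2 = 3.474e-09 J/m


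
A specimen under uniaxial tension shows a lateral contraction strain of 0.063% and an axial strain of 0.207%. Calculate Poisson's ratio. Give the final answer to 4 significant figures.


nu = -epsilon_lat / epsilon_axial
Lateral strain is contraction (negative), so using magnitudes:
nu = 0.063 / 0.207
nu = 0.3043


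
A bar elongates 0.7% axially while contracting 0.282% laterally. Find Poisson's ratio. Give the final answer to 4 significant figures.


nu = -epsilon_lat / epsilon_axial
Lateral strain is contraction (negative), so using magnitudes:
nu = 0.282 / 0.7
nu = 0.4029


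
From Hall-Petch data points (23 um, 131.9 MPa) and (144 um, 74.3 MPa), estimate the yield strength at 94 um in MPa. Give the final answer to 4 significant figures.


sigma_y = sigma0 + k / sqrt(d)
1/sqrt(d1) = 1/sqrt(2.3e-05) = 208.514;  1/sqrt(d2) = 83.3333
k = (sigma1 - sigma2) / (1/sqrt(d1) - 1/sqrt(d2)) = (131.9 - 74.3) / (208.514 - 83.3333) = 0.460133 MPa*m^0.5
sigma0 = sigma1 - k/sqrt(d1) = 131.9 - 0.460133*208.514 = 35.9555 MPa
sigma_y(d3) = 35.9555 + 0.460133 / sqrt(9.4e-05) = 83.41 MPa


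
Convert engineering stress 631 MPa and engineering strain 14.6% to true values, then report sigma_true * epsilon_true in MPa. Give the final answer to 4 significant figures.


sigma_true = sigma_eng * (1 + epsilon_eng)
sigma_true = 631 * (1 + 0.146) = 723.126 MPa
epsilon_true = ln(1 + epsilon_eng)
epsilon_true = ln(1 + 0.146) = 0.136278
sigma_true * epsilon_true = 723.126 * 0.136278 = 98.55 MPa


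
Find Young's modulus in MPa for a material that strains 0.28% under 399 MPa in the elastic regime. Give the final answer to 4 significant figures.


E = sigma / epsilon
epsilon = 0.28% = 2.8e-03
E = 399 / 2.8e-03
E = 142500 MPa


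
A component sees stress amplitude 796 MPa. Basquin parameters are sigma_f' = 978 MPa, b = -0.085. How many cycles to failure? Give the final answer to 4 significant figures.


sigma_a = sigma_f' * (2*Nf)^b
2*Nf = (sigma_a / sigma_f')^(1/b)
2*Nf = (796 / 978)^(1/-0.085)
2*Nf = 11.2737
Nf = 5.637 cycles


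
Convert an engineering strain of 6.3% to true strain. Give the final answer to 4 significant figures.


epsilon_true = ln(1 + epsilon_eng)
epsilon_true = ln(1 + 0.063)
epsilon_true = 0.0611


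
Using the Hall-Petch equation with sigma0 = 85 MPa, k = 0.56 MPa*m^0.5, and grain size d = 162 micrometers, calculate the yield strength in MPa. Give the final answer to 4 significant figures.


sigma_y = sigma0 + k / sqrt(d)
d = 162 um = 1.62e-04 m
sigma_y = 85 + 0.56 / sqrt(1.62e-04)
sigma_y = 129 MPa


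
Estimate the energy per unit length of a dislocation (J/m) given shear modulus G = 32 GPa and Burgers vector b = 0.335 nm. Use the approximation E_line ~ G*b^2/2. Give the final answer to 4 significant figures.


E = G*b^2/2
b = 0.335 nm = 3.35e-10 m
G = 32 GPa = 3.2e+10 Pa
E = 0.5 * 3.2e+10 * (3.35e-10)^2
E = 1.796e-09 J/m


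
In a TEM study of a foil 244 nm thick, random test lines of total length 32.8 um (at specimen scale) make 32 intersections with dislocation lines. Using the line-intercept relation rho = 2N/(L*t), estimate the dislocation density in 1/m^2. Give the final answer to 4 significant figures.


rho = 2N / (L * t)
L = 32.8 um = 3.28e-05 m, t = 244 nm = 2.44e-07 m
rho = 2 * 32 / (3.28e-05 * 2.44e-07)
rho = 7.997e+12 1/m^2


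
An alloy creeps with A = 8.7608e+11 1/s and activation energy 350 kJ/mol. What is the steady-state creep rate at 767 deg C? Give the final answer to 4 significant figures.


rate = A * exp(-Q / (R*T))
T = 767 + 273.15 = 1040.15 K
rate = 8.7608e+11 * exp(-350e3 / (8.314 * 1040.15))
rate = 2.32e-06 1/s


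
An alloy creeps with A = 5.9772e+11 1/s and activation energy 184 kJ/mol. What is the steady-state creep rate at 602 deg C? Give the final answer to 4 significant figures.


rate = A * exp(-Q / (R*T))
T = 602 + 273.15 = 875.15 K
rate = 5.9772e+11 * exp(-184e3 / (8.314 * 875.15))
rate = 6.22 1/s


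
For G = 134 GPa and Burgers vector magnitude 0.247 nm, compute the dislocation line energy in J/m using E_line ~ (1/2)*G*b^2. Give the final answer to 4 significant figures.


E = G*b^2/2
b = 0.247 nm = 2.47e-10 m
G = 134 GPa = 1.34e+11 Pa
E = 0.5 * 1.34e+11 * (2.47e-10)^2
E = 4.088e-09 J/m


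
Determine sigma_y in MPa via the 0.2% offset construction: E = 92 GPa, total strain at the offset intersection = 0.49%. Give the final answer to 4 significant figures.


Offset strain = 0.002
Elastic strain at yield = total_strain - offset = 4.9e-03 - 0.002 = 2.9e-03
sigma_y = E * elastic_strain = 92000 * 2.9e-03
sigma_y = 266.8 MPa


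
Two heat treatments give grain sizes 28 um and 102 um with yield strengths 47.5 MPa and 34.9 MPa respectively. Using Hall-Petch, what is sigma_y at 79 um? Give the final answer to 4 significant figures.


sigma_y = sigma0 + k / sqrt(d)
1/sqrt(d1) = 1/sqrt(2.8e-05) = 188.982;  1/sqrt(d2) = 99.0148
k = (sigma1 - sigma2) / (1/sqrt(d1) - 1/sqrt(d2)) = (47.5 - 34.9) / (188.982 - 99.0148) = 0.140051 MPa*m^0.5
sigma0 = sigma1 - k/sqrt(d1) = 47.5 - 0.140051*188.982 = 21.0329 MPa
sigma_y(d3) = 21.0329 + 0.140051 / sqrt(7.9e-05) = 36.79 MPa


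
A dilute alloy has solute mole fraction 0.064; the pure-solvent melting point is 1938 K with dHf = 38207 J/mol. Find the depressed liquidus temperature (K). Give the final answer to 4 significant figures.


dT = R*Tm^2*x / dHf
dT = 8.314 * 1938^2 * 0.064 / 38207
dT = 52.3064 K
T_new = 1938 - 52.3064 = 1886 K


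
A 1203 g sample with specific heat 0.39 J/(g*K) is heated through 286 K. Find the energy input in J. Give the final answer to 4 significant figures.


Q = m * cp * dT
Q = 1203 * 0.39 * 286
Q = 134200 J


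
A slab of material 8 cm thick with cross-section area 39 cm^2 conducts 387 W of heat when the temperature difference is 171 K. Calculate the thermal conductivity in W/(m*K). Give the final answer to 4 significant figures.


k = Q*L / (A*dT)
L = 0.08 m, A = 3.9e-03 m^2
k = 387 * 0.08 / (3.9e-03 * 171)
k = 46.42 W/(m*K)


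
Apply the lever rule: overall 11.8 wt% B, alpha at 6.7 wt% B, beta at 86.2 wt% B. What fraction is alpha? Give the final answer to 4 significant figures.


f_alpha = (C_beta - C0) / (C_beta - C_alpha)
f_alpha = (86.2 - 11.8) / (86.2 - 6.7)
f_alpha = 0.9358


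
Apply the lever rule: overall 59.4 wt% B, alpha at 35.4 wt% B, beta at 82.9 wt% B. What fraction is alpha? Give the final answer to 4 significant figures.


f_alpha = (C_beta - C0) / (C_beta - C_alpha)
f_alpha = (82.9 - 59.4) / (82.9 - 35.4)
f_alpha = 0.4947


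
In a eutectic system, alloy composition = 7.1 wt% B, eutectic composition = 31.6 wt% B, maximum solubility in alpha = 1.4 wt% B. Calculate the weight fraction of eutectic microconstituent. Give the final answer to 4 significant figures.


f_primary = (C_e - C0) / (C_e - C_alpha_max)
f_primary = (31.6 - 7.1) / (31.6 - 1.4)
f_primary = 0.811258
f_eutectic = 1 - 0.811258 = 0.1887


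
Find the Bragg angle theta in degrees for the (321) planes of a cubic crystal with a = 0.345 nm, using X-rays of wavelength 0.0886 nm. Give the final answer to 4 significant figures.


d = a / sqrt(h^2+k^2+l^2)
d = 0.345 / sqrt(14) = 0.0922051 nm
lambda = 2*d*sin(theta)  =>  sin(theta) = lambda / (2*d)
sin(theta) = 0.0886 / (2 * 0.0922051) = 0.48045
theta = 28.71 deg
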